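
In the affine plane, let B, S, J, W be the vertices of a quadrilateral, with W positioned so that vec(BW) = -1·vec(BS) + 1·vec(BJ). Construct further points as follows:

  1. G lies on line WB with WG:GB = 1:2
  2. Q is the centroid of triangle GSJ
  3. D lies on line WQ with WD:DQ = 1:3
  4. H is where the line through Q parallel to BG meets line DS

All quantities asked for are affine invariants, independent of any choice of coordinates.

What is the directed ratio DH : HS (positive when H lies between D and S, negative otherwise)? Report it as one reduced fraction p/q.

DH:HS = 3/2

Work in coordinates with B = (0, 0), S = (1, 0), J = (0, 1), W = (-1, 1).
1. G lies on line WB with WG:GB = 1:2 ⇒ G = (-2/3, 2/3)
2. Q is the centroid of triangle GSJ ⇒ Q = (1/9, 5/9)
3. D lies on line WQ with WD:DQ = 1:3 ⇒ D = (-13/18, 8/9)
4. H is where the line through Q parallel to BG meets line DS ⇒ H = (14/45, 16/45)
H = D + t·(S−D) with t = 3/5, so DH:HS = t:(1−t) = 3/5:2/5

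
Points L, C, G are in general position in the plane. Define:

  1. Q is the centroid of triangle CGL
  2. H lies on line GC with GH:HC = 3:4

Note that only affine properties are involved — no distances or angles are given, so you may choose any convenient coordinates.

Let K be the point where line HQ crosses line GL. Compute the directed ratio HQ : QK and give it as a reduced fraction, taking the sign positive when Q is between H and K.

Assign L = (0, 0), C = (1, 0), G = (0, 1) — the answer is frame-independent, so this choice is without loss of generality.
1. Q is the centroid of triangle CGL ⇒ Q = (1/3, 1/3)
2. H lies on line GC with GH:HC = 3:4 ⇒ H = (3/7, 4/7)
line HQ meets GL at K = (0, -1/2)
Q = H + t·(K−H) with t = 2/9, so HQ:QK = 2/9:7/9

HQ:QK = 2/7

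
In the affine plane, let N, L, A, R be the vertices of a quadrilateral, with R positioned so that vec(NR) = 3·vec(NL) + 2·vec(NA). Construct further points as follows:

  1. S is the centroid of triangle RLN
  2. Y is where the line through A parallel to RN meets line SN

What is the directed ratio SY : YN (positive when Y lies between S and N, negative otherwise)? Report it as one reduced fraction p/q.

Work in coordinates with N = (0, 0), L = (1, 0), A = (0, 1), R = (3, 2).
1. S is the centroid of triangle RLN ⇒ S = (4/3, 2/3)
2. Y is where the line through A parallel to RN meets line SN ⇒ Y = (-6, -3)
Y = S + t·(N−S) with t = 11/2, so SY:YN = t:(1−t) = 11/2:-9/2

SY:YN = -11/9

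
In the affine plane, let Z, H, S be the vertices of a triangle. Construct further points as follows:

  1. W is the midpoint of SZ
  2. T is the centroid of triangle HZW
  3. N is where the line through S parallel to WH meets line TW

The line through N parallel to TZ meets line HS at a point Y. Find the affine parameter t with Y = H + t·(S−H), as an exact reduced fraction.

t = 5/3

Choose coordinates Z = (0, 0), H = (1, 0), S = (0, 1).
1. W is the midpoint of SZ ⇒ W = (0, 1/2)
2. T is the centroid of triangle HZW ⇒ T = (1/3, 1/6)
3. N is where the line through S parallel to WH meets line TW ⇒ N = (-1, 3/2)
through N parallel to TZ: direction (-1/3, -1/6); meets HS at Y = (-2/3, 5/3)
Y = H + t·(S−H) with t = 5/3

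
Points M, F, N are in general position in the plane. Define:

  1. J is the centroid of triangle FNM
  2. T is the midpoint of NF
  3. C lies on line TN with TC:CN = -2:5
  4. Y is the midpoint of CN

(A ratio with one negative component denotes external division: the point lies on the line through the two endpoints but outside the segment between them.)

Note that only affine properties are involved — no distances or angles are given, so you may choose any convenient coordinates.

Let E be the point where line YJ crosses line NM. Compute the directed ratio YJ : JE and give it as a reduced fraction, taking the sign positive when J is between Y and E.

Choose coordinates M = (0, 0), F = (1, 0), N = (0, 1).
1. J is the centroid of triangle FNM ⇒ J = (1/3, 1/3)
2. T is the midpoint of NF ⇒ T = (1/2, 1/2)
3. C lies on line TN with TC:CN = -2:5 ⇒ C = (5/6, 1/6)
4. Y is the midpoint of CN ⇒ Y = (5/12, 7/12)
line YJ meets NM at E = (0, -2/3)
J = Y + t·(E−Y) with t = 1/5, so YJ:JE = 1/5:4/5

YJ:JE = 1/4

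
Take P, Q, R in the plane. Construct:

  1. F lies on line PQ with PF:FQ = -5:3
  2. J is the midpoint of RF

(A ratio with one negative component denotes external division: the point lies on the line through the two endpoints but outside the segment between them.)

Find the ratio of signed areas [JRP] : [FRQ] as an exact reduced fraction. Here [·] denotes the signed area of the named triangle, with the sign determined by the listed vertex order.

Work in coordinates with P = (0, 0), Q = (1, 0), R = (0, 1).
1. F lies on line PQ with PF:FQ = -5:3 ⇒ F = (5/2, 0)
2. J is the midpoint of RF ⇒ J = (5/4, 1/2)
2·[JRP] = 5/4, 2·[FRQ] = 3/2
[JRP]:[FRQ] = 5/4:3/2 = 5/6

[JRP]:[FRQ] = 5/6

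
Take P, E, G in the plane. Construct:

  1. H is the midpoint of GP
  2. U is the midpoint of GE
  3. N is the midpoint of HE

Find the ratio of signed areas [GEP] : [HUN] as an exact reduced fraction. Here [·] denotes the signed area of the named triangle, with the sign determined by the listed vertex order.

[GEP]:[HUN] = 8

Choose coordinates P = (0, 0), E = (1, 0), G = (0, 1).
1. H is the midpoint of GP ⇒ H = (0, 1/2)
2. U is the midpoint of GE ⇒ U = (1/2, 1/2)
3. N is the midpoint of HE ⇒ N = (1/2, 1/4)
2·[GEP] = -1, 2·[HUN] = -1/8
[GEP]:[HUN] = -1:-1/8 = 8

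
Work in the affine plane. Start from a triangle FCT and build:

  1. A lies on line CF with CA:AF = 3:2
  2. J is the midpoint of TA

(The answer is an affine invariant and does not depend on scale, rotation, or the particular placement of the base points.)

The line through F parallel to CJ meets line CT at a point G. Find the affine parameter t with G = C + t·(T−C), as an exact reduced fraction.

t = -5/3

Assign F = (0, 0), C = (1, 0), T = (0, 1) — the answer is frame-independent, so this choice is without loss of generality.
1. A lies on line CF with CA:AF = 3:2 ⇒ A = (2/5, 0)
2. J is the midpoint of TA ⇒ J = (1/5, 1/2)
through F parallel to CJ: direction (-4/5, 1/2); meets CT at G = (8/3, -5/3)
G = C + t·(T−C) with t = -5/3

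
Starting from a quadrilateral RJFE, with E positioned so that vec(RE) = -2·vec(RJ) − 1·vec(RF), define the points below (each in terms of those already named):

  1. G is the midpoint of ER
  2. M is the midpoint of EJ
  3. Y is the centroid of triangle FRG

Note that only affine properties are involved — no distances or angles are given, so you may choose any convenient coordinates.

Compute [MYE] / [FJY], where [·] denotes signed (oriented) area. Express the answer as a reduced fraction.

Choose coordinates R = (0, 0), J = (1, 0), F = (0, 1), E = (-2, -1).
1. G is the midpoint of ER ⇒ G = (-1, -1/2)
2. M is the midpoint of EJ ⇒ M = (-1/2, -1/2)
3. Y is the centroid of triangle FRG ⇒ Y = (-1/3, 1/6)
2·[MYE] = 11/12, 2·[FJY] = -7/6
[MYE]:[FJY] = 11/12:-7/6 = -11/14

[MYE]:[FJY] = -11/14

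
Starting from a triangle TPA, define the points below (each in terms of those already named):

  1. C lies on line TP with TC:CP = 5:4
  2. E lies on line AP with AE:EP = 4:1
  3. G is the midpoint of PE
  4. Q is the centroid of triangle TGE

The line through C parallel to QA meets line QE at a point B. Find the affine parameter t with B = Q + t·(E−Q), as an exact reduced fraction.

Choose coordinates T = (0, 0), P = (1, 0), A = (0, 1).
1. C lies on line TP with TC:CP = 5:4 ⇒ C = (5/9, 0)
2. E lies on line AP with AE:EP = 4:1 ⇒ E = (4/5, 1/5)
3. G is the midpoint of PE ⇒ G = (9/10, 1/10)
4. Q is the centroid of triangle TGE ⇒ Q = (17/30, 1/10)
through C parallel to QA: direction (-17/30, 9/10); meets QE at B = (61/120, 3/40)
B = Q + t·(E−Q) with t = -1/4

t = -1/4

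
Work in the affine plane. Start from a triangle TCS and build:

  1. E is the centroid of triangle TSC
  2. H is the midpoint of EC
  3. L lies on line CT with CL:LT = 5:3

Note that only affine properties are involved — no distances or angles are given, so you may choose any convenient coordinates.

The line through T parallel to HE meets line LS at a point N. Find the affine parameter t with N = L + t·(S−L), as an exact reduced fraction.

t = -3/13

Assign T = (0, 0), C = (1, 0), S = (0, 1) — the answer is frame-independent, so this choice is without loss of generality.
1. E is the centroid of triangle TSC ⇒ E = (1/3, 1/3)
2. H is the midpoint of EC ⇒ H = (2/3, 1/6)
3. L lies on line CT with CL:LT = 5:3 ⇒ L = (3/8, 0)
through T parallel to HE: direction (-1/3, 1/6); meets LS at N = (6/13, -3/13)
N = L + t·(S−L) with t = -3/13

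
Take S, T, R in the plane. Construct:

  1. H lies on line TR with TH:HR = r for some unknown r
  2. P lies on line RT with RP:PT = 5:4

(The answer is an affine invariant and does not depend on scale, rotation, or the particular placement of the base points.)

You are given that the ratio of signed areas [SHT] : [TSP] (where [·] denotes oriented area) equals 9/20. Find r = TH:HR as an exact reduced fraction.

r = 1/4

Set S = (0, 0), T = (1, 0), R = (0, 1); any affine frame gives the same invariant.
1. With TH:HR = r, write λ = r/(r+1) so H = T + λ·(R−T); H is affine-linear in λ
2. P lies on line RT with RP:PT = 5:4 ⇒ P = (5/9, 4/9)
Every point depending on H is an affine combination of H and λ-independent points, so each such coordinate is linear in λ; the λ² term in each signed area is a multiple of (R−T)×(R−T) = 0, so 2·[SHT] and 2·[TSP] are each linear in λ. Evaluating at λ=0 and λ=1:
  2·[SHT] = −λ,   2·[TSP] = -4/9
So [SHT]:[TSP] = (−λ) / (-4/9). Setting this equal to 9/20:
  −λ = 9/20·(-4/9)  ⇒  λ = 1/5
Then r = λ/(1−λ) = (1/5)/(4/5) = 1/4. Check: with r = 1/4, H = (4/5, 1/5) and [SHT]:[TSP] = 9/20 as required.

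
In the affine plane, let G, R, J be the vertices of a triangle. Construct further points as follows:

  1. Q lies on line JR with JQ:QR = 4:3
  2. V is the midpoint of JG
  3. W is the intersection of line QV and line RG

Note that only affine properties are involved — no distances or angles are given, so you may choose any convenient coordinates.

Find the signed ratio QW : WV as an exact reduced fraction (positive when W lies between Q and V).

QW:WV = -6/7

Set G = (0, 0), R = (1, 0), J = (0, 1); any affine frame gives the same invariant.
1. Q lies on line JR with JQ:QR = 4:3 ⇒ Q = (4/7, 3/7)
2. V is the midpoint of JG ⇒ V = (0, 1/2)
3. W is the intersection of line QV and line RG ⇒ W = (4, 0)
W = Q + t·(V−Q) with t = -6, so QW:WV = t:(1−t) = -6:7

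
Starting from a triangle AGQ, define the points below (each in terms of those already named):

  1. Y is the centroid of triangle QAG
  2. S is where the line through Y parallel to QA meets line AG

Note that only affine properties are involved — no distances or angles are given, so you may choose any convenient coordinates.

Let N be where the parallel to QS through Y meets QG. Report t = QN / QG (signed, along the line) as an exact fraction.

t = 1/6

Work in coordinates with A = (0, 0), G = (1, 0), Q = (0, 1).
1. Y is the centroid of triangle QAG ⇒ Y = (1/3, 1/3)
2. S is where the line through Y parallel to QA meets line AG ⇒ S = (1/3, 0)
through Y parallel to QS: direction (1/3, -1); meets QG at N = (1/6, 5/6)
N = Q + t·(G−Q) with t = 1/6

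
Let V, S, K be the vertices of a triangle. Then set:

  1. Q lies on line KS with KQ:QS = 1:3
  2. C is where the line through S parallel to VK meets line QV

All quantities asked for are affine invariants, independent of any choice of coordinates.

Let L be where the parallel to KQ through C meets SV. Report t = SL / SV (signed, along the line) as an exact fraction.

Assign V = (0, 0), S = (1, 0), K = (0, 1) — the answer is frame-independent, so this choice is without loss of generality.
1. Q lies on line KS with KQ:QS = 1:3 ⇒ Q = (1/4, 3/4)
2. C is where the line through S parallel to VK meets line QV ⇒ C = (1, 3)
through C parallel to KQ: direction (1/4, -1/4); meets SV at L = (4, 0)
L = S + t·(V−S) with t = -3

t = -3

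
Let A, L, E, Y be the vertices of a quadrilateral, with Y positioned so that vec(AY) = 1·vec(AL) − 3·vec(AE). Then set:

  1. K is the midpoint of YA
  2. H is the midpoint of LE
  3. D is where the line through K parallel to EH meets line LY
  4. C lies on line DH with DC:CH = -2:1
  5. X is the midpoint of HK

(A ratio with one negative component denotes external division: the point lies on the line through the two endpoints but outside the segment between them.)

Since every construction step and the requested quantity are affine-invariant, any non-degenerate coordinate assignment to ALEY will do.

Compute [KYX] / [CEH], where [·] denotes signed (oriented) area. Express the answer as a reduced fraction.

[KYX]:[CEH] = 1/2

Assign A = (0, 0), L = (1, 0), E = (0, 1), Y = (1, -3) — the answer is frame-independent, so this choice is without loss of generality.
1. K is the midpoint of YA ⇒ K = (1/2, -3/2)
2. H is the midpoint of LE ⇒ H = (1/2, 1/2)
3. D is where the line through K parallel to EH meets line LY ⇒ D = (1, -2)
4. C lies on line DH with DC:CH = -2:1 ⇒ C = (0, 3)
5. X is the midpoint of HK ⇒ X = (1/2, -1/2)
2·[KYX] = 1/2, 2·[CEH] = 1
[KYX]:[CEH] = 1/2:1 = 1/2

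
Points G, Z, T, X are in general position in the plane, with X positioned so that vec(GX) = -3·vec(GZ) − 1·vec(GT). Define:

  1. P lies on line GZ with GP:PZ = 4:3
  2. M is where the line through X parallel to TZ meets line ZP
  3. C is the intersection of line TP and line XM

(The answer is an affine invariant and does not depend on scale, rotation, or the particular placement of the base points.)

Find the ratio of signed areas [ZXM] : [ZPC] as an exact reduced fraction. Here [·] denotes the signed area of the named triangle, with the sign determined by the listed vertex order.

[ZXM]:[ZPC] = -35/32

Choose coordinates G = (0, 0), Z = (1, 0), T = (0, 1), X = (-3, -1).
1. P lies on line GZ with GP:PZ = 4:3 ⇒ P = (4/7, 0)
2. M is where the line through X parallel to TZ meets line ZP ⇒ M = (-4, 0)
3. C is the intersection of line TP and line XM ⇒ C = (20/3, -32/3)
2·[ZXM] = -5, 2·[ZPC] = 32/7
[ZXM]:[ZPC] = -5:32/7 = -35/32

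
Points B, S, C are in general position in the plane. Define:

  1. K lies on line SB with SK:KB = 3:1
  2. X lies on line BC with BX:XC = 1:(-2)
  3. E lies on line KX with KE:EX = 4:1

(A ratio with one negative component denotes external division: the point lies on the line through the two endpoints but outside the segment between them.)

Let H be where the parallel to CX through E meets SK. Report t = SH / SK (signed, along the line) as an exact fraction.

Choose coordinates B = (0, 0), S = (1, 0), C = (0, 1).
1. K lies on line SB with SK:KB = 3:1 ⇒ K = (1/4, 0)
2. X lies on line BC with BX:XC = 1:(-2) ⇒ X = (0, -1)
3. E lies on line KX with KE:EX = 4:1 ⇒ E = (1/20, -4/5)
through E parallel to CX: direction (0, -2); meets SK at H = (1/20, 0)
H = S + t·(K−S) with t = 19/15

t = 19/15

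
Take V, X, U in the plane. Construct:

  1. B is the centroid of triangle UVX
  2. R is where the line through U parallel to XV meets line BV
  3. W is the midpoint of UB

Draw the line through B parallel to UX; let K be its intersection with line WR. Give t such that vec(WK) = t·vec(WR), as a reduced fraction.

Assign V = (0, 0), X = (1, 0), U = (0, 1) — the answer is frame-independent, so this choice is without loss of generality.
1. B is the centroid of triangle UVX ⇒ B = (1/3, 1/3)
2. R is where the line through U parallel to XV meets line BV ⇒ R = (1, 1)
3. W is the midpoint of UB ⇒ W = (1/6, 2/3)
through B parallel to UX: direction (1, -1); meets WR at K = (1/21, 13/21)
K = W + t·(R−W) with t = -1/7

t = -1/7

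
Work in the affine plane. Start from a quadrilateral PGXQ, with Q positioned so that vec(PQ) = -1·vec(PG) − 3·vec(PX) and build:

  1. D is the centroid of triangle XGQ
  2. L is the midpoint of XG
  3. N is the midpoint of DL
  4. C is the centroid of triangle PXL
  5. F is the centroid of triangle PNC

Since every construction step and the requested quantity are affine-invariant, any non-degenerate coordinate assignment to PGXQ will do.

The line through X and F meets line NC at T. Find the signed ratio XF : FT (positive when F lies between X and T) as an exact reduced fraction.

XF:FT = 1/5

Assign P = (0, 0), G = (1, 0), X = (0, 1), Q = (-1, -3) — the answer is frame-independent, so this choice is without loss of generality.
1. D is the centroid of triangle XGQ ⇒ D = (0, -2/3)
2. L is the midpoint of XG ⇒ L = (1/2, 1/2)
3. N is the midpoint of DL ⇒ N = (1/4, -1/12)
4. C is the centroid of triangle PXL ⇒ C = (1/6, 1/2)
5. F is the centroid of triangle PNC ⇒ F = (5/36, 5/36)
line XF meets NC at T = (5/6, -25/6)
F = X + t·(T−X) with t = 1/6, so XF:FT = 1/6:5/6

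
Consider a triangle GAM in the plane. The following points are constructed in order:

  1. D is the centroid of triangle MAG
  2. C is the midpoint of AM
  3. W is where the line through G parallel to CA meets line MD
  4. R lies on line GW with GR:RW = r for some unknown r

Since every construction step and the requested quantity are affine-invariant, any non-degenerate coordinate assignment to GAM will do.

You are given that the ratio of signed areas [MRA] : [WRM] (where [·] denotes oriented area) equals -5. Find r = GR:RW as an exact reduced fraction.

r = 4

Choose coordinates G = (0, 0), A = (1, 0), M = (0, 1).
1. D is the centroid of triangle MAG ⇒ D = (1/3, 1/3)
2. C is the midpoint of AM ⇒ C = (1/2, 1/2)
3. W is where the line through G parallel to CA meets line MD ⇒ W = (1, -1)
4. With GR:RW = r, write λ = r/(r+1) so R = G + λ·(W−G); R is affine-linear in λ
Every point depending on R is an affine combination of R and λ-independent points, so each such coordinate is linear in λ; the λ² term in each signed area is a multiple of (W−G)×(W−G) = 0, so 2·[MRA] and 2·[WRM] are each linear in λ. Evaluating at λ=0 and λ=1:
  2·[MRA] = 1,   2·[WRM] = λ − 1
So [MRA]:[WRM] = (1) / (λ − 1). Setting this equal to -5:
  1 = -5·(λ − 1)  ⇒  λ = 4/5
Then r = λ/(1−λ) = (4/5)/(1/5) = 4. Check: with r = 4, R = (4/5, -4/5) and [MRA]:[WRM] = -5 as required.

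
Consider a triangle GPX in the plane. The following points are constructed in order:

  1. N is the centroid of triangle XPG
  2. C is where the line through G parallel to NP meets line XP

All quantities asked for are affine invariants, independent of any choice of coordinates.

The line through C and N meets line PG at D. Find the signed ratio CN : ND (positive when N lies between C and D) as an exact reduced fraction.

CN:ND = -4

Set G = (0, 0), P = (1, 0), X = (0, 1); any affine frame gives the same invariant.
1. N is the centroid of triangle XPG ⇒ N = (1/3, 1/3)
2. C is where the line through G parallel to NP meets line XP ⇒ C = (2, -1)
line CN meets PG at D = (3/4, 0)
N = C + t·(D−C) with t = 4/3, so CN:ND = 4/3:-1/3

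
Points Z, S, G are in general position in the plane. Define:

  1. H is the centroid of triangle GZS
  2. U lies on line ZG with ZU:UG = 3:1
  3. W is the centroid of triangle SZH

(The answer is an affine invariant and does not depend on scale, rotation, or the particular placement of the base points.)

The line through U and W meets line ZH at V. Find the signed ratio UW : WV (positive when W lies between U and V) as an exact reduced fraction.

Set Z = (0, 0), S = (1, 0), G = (0, 1); any affine frame gives the same invariant.
1. H is the centroid of triangle GZS ⇒ H = (1/3, 1/3)
2. U lies on line ZG with ZU:UG = 3:1 ⇒ U = (0, 3/4)
3. W is the centroid of triangle SZH ⇒ W = (4/9, 1/9)
line UW meets ZH at V = (4/13, 4/13)
W = U + t·(V−U) with t = 13/9, so UW:WV = 13/9:-4/9

UW:WV = -13/4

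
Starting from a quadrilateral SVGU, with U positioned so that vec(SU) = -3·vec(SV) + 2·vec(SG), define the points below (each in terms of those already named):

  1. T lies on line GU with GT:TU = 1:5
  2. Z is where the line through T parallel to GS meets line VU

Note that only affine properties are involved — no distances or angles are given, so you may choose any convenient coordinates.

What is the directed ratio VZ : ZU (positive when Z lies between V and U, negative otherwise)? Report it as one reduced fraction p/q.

VZ:ZU = 3/5

Work in coordinates with S = (0, 0), V = (1, 0), G = (0, 1), U = (-3, 2).
1. T lies on line GU with GT:TU = 1:5 ⇒ T = (-1/2, 7/6)
2. Z is where the line through T parallel to GS meets line VU ⇒ Z = (-1/2, 3/4)
Z = V + t·(U−V) with t = 3/8, so VZ:ZU = t:(1−t) = 3/8:5/8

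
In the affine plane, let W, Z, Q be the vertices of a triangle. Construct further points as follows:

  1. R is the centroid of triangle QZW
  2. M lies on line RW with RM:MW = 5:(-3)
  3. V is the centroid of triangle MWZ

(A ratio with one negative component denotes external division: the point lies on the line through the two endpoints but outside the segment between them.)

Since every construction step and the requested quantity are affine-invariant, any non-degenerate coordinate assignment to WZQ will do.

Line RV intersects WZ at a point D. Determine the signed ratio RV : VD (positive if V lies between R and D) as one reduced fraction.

Choose coordinates W = (0, 0), Z = (1, 0), Q = (0, 1).
1. R is the centroid of triangle QZW ⇒ R = (1/3, 1/3)
2. M lies on line RW with RM:MW = 5:(-3) ⇒ M = (-1/2, -1/2)
3. V is the centroid of triangle MWZ ⇒ V = (1/6, -1/6)
line RV meets WZ at D = (2/9, 0)
V = R + t·(D−R) with t = 3/2, so RV:VD = 3/2:-1/2

RV:VD = -3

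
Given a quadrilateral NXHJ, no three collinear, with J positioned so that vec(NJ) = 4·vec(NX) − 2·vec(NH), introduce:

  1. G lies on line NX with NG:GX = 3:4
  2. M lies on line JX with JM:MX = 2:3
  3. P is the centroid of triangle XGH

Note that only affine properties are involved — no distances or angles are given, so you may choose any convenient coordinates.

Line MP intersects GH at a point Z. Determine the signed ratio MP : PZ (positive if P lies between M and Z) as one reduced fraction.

Set N = (0, 0), X = (1, 0), H = (0, 1), J = (4, -2); any affine frame gives the same invariant.
1. G lies on line NX with NG:GX = 3:4 ⇒ G = (3/7, 0)
2. M lies on line JX with JM:MX = 2:3 ⇒ M = (14/5, -6/5)
3. P is the centroid of triangle XGH ⇒ P = (10/21, 1/3)
line MP meets GH at Z = (258/1225, 89/175)
P = M + t·(Z−M) with t = 35/39, so MP:PZ = 35/39:4/39

MP:PZ = 35/4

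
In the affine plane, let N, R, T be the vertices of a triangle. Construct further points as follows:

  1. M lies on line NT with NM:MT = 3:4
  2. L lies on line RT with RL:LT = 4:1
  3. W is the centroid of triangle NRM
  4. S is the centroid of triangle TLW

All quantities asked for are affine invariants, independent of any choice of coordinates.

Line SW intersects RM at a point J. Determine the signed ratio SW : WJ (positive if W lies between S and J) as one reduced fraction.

SW:WJ = -46/15

Choose coordinates N = (0, 0), R = (1, 0), T = (0, 1).
1. M lies on line NT with NM:MT = 3:4 ⇒ M = (0, 3/7)
2. L lies on line RT with RL:LT = 4:1 ⇒ L = (1/5, 4/5)
3. W is the centroid of triangle NRM ⇒ W = (1/3, 1/7)
4. S is the centroid of triangle TLW ⇒ S = (8/45, 68/105)
line SW meets RM at J = (13/46, 99/322)
W = S + t·(J−S) with t = 46/31, so SW:WJ = 46/31:-15/31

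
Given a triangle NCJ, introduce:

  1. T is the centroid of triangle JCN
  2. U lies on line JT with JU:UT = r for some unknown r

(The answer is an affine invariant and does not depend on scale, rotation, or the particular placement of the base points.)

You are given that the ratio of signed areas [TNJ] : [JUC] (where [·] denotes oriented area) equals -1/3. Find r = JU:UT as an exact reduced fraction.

r = -3/2

Assign N = (0, 0), C = (1, 0), J = (0, 1) — the answer is frame-independent, so this choice is without loss of generality.
1. T is the centroid of triangle JCN ⇒ T = (1/3, 1/3)
2. With JU:UT = r, write λ = r/(r+1) so U = J + λ·(T−J); U is affine-linear in λ
Every point depending on U is an affine combination of U and λ-independent points, so each such coordinate is linear in λ; the λ² term in each signed area is a multiple of (T−J)×(T−J) = 0, so 2·[TNJ] and 2·[JUC] are each linear in λ. Evaluating at λ=0 and λ=1:
  2·[TNJ] = -1/3,   2·[JUC] = 1/3·λ
So [TNJ]:[JUC] = (-1/3) / (1/3·λ). Setting this equal to -1/3:
  -1/3 = -1/3·(1/3·λ)  ⇒  λ = 3
Then r = λ/(1−λ) = (3)/(-2) = -3/2. Check: with r = -3/2, U = (1, -1) and [TNJ]:[JUC] = -1/3 as required.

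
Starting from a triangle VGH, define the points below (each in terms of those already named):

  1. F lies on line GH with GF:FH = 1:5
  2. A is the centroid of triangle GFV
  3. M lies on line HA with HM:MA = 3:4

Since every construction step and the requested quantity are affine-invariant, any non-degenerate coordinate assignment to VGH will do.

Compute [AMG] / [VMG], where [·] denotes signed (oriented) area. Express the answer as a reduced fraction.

Set V = (0, 0), G = (1, 0), H = (0, 1); any affine frame gives the same invariant.
1. F lies on line GH with GF:FH = 1:5 ⇒ F = (5/6, 1/6)
2. A is the centroid of triangle GFV ⇒ A = (11/18, 1/18)
3. M lies on line HA with HM:MA = 3:4 ⇒ M = (11/42, 25/42)
2·[AMG] = -4/21, 2·[VMG] = -25/42
[AMG]:[VMG] = -4/21:-25/42 = 8/25

[AMG]:[VMG] = 8/25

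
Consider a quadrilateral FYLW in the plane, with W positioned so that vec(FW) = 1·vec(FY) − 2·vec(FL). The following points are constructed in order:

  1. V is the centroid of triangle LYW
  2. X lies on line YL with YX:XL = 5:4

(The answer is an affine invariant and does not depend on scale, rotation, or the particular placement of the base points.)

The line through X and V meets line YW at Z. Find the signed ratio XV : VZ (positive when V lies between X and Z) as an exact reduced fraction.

XV:VZ = 2/3

Assign F = (0, 0), Y = (1, 0), L = (0, 1), W = (1, -2) — the answer is frame-independent, so this choice is without loss of generality.
1. V is the centroid of triangle LYW ⇒ V = (2/3, -1/3)
2. X lies on line YL with YX:XL = 5:4 ⇒ X = (4/9, 5/9)
line XV meets YW at Z = (1, -5/3)
V = X + t·(Z−X) with t = 2/5, so XV:VZ = 2/5:3/5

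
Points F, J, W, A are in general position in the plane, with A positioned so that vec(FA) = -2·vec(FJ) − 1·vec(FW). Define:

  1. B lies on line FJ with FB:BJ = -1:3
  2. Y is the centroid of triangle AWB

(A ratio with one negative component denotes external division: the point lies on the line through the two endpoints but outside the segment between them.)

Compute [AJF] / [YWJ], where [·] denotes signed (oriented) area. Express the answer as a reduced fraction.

Work in coordinates with F = (0, 0), J = (1, 0), W = (0, 1), A = (-2, -1).
1. B lies on line FJ with FB:BJ = -1:3 ⇒ B = (-1/2, 0)
2. Y is the centroid of triangle AWB ⇒ Y = (-5/6, 0)
2·[AJF] = 1, 2·[YWJ] = -11/6
[AJF]:[YWJ] = 1:-11/6 = -6/11

[AJF]:[YWJ] = -6/11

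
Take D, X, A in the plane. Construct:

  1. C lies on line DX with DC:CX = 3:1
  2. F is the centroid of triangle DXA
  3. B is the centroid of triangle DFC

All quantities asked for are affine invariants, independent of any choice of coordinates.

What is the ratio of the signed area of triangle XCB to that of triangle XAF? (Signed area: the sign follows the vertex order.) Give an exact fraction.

[XCB]:[XAF] = -1/12

Work in coordinates with D = (0, 0), X = (1, 0), A = (0, 1).
1. C lies on line DX with DC:CX = 3:1 ⇒ C = (3/4, 0)
2. F is the centroid of triangle DXA ⇒ F = (1/3, 1/3)
3. B is the centroid of triangle DFC ⇒ B = (13/36, 1/9)
2·[XCB] = -1/36, 2·[XAF] = 1/3
[XCB]:[XAF] = -1/36:1/3 = -1/12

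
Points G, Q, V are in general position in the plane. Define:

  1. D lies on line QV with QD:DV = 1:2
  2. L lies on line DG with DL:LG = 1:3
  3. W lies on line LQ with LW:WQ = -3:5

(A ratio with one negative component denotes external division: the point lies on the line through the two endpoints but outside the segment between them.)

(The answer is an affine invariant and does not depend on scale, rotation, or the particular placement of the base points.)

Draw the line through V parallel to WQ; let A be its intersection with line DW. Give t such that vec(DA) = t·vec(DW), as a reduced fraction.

t = -2

Work in coordinates with G = (0, 0), Q = (1, 0), V = (0, 1).
1. D lies on line QV with QD:DV = 1:2 ⇒ D = (2/3, 1/3)
2. L lies on line DG with DL:LG = 1:3 ⇒ L = (1/2, 1/4)
3. W lies on line LQ with LW:WQ = -3:5 ⇒ W = (-1/4, 5/8)
through V parallel to WQ: direction (5/4, -5/8); meets DW at A = (5/2, -1/4)
A = D + t·(W−D) with t = -2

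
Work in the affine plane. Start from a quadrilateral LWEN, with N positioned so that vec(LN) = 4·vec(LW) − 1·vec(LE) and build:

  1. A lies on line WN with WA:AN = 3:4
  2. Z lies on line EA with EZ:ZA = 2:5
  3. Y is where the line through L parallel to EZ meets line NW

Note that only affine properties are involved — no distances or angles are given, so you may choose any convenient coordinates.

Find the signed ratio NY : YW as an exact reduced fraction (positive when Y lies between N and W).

NY:YW = -12/5

Set L = (0, 0), W = (1, 0), E = (0, 1), N = (4, -1); any affine frame gives the same invariant.
1. A lies on line WN with WA:AN = 3:4 ⇒ A = (16/7, -3/7)
2. Z lies on line EA with EZ:ZA = 2:5 ⇒ Z = (32/49, 29/49)
3. Y is where the line through L parallel to EZ meets line NW ⇒ Y = (-8/7, 5/7)
Y = N + t·(W−N) with t = 12/7, so NY:YW = t:(1−t) = 12/7:-5/7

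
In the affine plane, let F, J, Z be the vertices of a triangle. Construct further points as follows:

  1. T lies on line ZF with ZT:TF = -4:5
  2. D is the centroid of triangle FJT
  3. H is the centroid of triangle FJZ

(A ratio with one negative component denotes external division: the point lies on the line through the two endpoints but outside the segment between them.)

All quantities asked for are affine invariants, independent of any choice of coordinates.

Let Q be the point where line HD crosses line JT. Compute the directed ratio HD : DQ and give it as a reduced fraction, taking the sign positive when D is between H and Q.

Choose coordinates F = (0, 0), J = (1, 0), Z = (0, 1).
1. T lies on line ZF with ZT:TF = -4:5 ⇒ T = (0, 5)
2. D is the centroid of triangle FJT ⇒ D = (1/3, 5/3)
3. H is the centroid of triangle FJZ ⇒ H = (1/3, 1/3)
line HD meets JT at Q = (1/3, 10/3)
D = H + t·(Q−H) with t = 4/9, so HD:DQ = 4/9:5/9

HD:DQ = 4/5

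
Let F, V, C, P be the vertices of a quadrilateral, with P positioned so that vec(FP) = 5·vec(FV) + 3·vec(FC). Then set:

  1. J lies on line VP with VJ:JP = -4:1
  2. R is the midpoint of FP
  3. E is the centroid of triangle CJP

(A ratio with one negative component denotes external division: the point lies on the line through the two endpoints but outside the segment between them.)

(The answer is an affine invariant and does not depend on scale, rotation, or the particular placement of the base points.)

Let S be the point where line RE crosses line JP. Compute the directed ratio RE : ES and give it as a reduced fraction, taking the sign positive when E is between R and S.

RE:ES = -5/14

Assign F = (0, 0), V = (1, 0), C = (0, 1), P = (5, 3) — the answer is frame-independent, so this choice is without loss of generality.
1. J lies on line VP with VJ:JP = -4:1 ⇒ J = (19/3, 4)
2. R is the midpoint of FP ⇒ R = (5/2, 3/2)
3. E is the centroid of triangle CJP ⇒ E = (34/9, 8/3)
line RE meets JP at S = (1/5, -3/5)
E = R + t·(S−R) with t = -5/9, so RE:ES = -5/9:14/9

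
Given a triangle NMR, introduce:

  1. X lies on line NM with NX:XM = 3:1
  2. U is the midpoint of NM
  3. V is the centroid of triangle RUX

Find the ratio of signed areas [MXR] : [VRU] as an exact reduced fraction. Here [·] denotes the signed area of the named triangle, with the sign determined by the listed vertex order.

Choose coordinates N = (0, 0), M = (1, 0), R = (0, 1).
1. X lies on line NM with NX:XM = 3:1 ⇒ X = (3/4, 0)
2. U is the midpoint of NM ⇒ U = (1/2, 0)
3. V is the centroid of triangle RUX ⇒ V = (5/12, 1/3)
2·[MXR] = -1/4, 2·[VRU] = 1/12
[MXR]:[VRU] = -1/4:1/12 = -3

[MXR]:[VRU] = -3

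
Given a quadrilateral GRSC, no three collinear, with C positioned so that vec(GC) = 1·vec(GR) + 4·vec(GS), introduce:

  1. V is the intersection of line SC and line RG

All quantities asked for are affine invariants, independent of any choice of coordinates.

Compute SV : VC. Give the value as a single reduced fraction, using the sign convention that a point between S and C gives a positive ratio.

Set G = (0, 0), R = (1, 0), S = (0, 1), C = (1, 4); any affine frame gives the same invariant.
1. V is the intersection of line SC and line RG ⇒ V = (-1/3, 0)
V = S + t·(C−S) with t = -1/3, so SV:VC = t:(1−t) = -1/3:4/3

SV:VC = -1/4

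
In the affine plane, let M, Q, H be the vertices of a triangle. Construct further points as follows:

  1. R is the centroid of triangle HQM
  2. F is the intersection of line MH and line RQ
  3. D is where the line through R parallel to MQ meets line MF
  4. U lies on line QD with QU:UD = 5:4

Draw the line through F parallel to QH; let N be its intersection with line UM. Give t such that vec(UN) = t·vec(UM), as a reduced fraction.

Choose coordinates M = (0, 0), Q = (1, 0), H = (0, 1).
1. R is the centroid of triangle HQM ⇒ R = (1/3, 1/3)
2. F is the intersection of line MH and line RQ ⇒ F = (0, 1/2)
3. D is where the line through R parallel to MQ meets line MF ⇒ D = (0, 1/3)
4. U lies on line QD with QU:UD = 5:4 ⇒ U = (4/9, 5/27)
through F parallel to QH: direction (-1, 1); meets UM at N = (6/17, 5/34)
N = U + t·(M−U) with t = 7/34

t = 7/34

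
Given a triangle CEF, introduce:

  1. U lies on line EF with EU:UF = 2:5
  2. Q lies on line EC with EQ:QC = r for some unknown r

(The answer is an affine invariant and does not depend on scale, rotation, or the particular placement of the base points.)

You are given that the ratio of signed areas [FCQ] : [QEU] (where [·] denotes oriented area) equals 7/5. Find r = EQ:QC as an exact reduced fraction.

r = 5/2

Work in coordinates with C = (0, 0), E = (1, 0), F = (0, 1).
1. U lies on line EF with EU:UF = 2:5 ⇒ U = (5/7, 2/7)
2. With EQ:QC = r, write λ = r/(r+1) so Q = E + λ·(C−E); Q is affine-linear in λ
Every point depending on Q is an affine combination of Q and λ-independent points, so each such coordinate is linear in λ; the λ² term in each signed area is a multiple of (C−E)×(C−E) = 0, so 2·[FCQ] and 2·[QEU] are each linear in λ. Evaluating at λ=0 and λ=1:
  2·[FCQ] = −λ + 1,   2·[QEU] = 2/7·λ
So [FCQ]:[QEU] = (−λ + 1) / (2/7·λ). Setting this equal to 7/5:
  −λ + 1 = 7/5·(2/7·λ)  ⇒  λ = 5/7
Then r = λ/(1−λ) = (5/7)/(2/7) = 5/2. Check: with r = 5/2, Q = (2/7, 0) and [FCQ]:[QEU] = 7/5 as required.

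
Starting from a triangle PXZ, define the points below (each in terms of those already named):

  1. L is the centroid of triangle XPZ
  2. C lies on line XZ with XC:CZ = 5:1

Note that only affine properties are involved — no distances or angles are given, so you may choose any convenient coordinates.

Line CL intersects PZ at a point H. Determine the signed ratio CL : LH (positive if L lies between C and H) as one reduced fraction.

Work in coordinates with P = (0, 0), X = (1, 0), Z = (0, 1).
1. L is the centroid of triangle XPZ ⇒ L = (1/3, 1/3)
2. C lies on line XZ with XC:CZ = 5:1 ⇒ C = (1/6, 5/6)
line CL meets PZ at H = (0, 4/3)
L = C + t·(H−C) with t = -1, so CL:LH = -1:2

CL:LH = -1/2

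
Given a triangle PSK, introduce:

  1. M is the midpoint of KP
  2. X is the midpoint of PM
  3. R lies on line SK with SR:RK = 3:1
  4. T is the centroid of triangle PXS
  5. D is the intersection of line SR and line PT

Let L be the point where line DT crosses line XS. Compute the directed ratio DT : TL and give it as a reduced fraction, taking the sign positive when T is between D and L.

DT:TL = -14/5

Set P = (0, 0), S = (1, 0), K = (0, 1); any affine frame gives the same invariant.
1. M is the midpoint of KP ⇒ M = (0, 1/2)
2. X is the midpoint of PM ⇒ X = (0, 1/4)
3. R lies on line SK with SR:RK = 3:1 ⇒ R = (1/4, 3/4)
4. T is the centroid of triangle PXS ⇒ T = (1/3, 1/12)
5. D is the intersection of line SR and line PT ⇒ D = (4/5, 1/5)
line DT meets XS at L = (1/2, 1/8)
T = D + t·(L−D) with t = 14/9, so DT:TL = 14/9:-5/9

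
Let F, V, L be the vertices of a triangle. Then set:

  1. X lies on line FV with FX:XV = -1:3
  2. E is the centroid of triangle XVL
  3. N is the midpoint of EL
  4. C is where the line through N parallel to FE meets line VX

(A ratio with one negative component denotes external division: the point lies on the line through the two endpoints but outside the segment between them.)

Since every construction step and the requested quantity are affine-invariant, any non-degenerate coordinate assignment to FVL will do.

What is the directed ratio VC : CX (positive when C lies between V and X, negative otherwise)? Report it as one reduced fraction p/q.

Choose coordinates F = (0, 0), V = (1, 0), L = (0, 1).
1. X lies on line FV with FX:XV = -1:3 ⇒ X = (-1/2, 0)
2. E is the centroid of triangle XVL ⇒ E = (1/6, 1/3)
3. N is the midpoint of EL ⇒ N = (1/12, 2/3)
4. C is where the line through N parallel to FE meets line VX ⇒ C = (-1/4, 0)
C = V + t·(X−V) with t = 5/6, so VC:CX = t:(1−t) = 5/6:1/6

VC:CX = 5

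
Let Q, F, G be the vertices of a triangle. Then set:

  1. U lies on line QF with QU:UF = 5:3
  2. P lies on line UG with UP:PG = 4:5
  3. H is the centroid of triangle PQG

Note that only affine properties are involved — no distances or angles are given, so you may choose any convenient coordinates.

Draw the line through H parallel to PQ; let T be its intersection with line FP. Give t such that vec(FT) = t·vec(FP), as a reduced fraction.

t = 121/96

Set Q = (0, 0), F = (1, 0), G = (0, 1); any affine frame gives the same invariant.
1. U lies on line QF with QU:UF = 5:3 ⇒ U = (5/8, 0)
2. P lies on line UG with UP:PG = 4:5 ⇒ P = (25/72, 4/9)
3. H is the centroid of triangle PQG ⇒ H = (25/216, 13/27)
through H parallel to PQ: direction (-25/72, -4/9); meets FP at T = (1225/6912, 121/216)
T = F + t·(P−F) with t = 121/96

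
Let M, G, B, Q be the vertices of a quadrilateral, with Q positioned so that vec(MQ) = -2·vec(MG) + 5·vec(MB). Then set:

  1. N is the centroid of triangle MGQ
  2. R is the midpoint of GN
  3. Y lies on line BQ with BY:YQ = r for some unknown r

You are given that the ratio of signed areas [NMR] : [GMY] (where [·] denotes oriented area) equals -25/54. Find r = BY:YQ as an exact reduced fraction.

Set M = (0, 0), G = (1, 0), B = (0, 1), Q = (-2, 5); any affine frame gives the same invariant.
1. N is the centroid of triangle MGQ ⇒ N = (-1/3, 5/3)
2. R is the midpoint of GN ⇒ R = (1/3, 5/6)
3. With BY:YQ = r, write λ = r/(r+1) so Y = B + λ·(Q−B); Y is affine-linear in λ
Every point depending on Y is an affine combination of Y and λ-independent points, so each such coordinate is linear in λ; the λ² term in each signed area is a multiple of (Q−B)×(Q−B) = 0, so 2·[NMR] and 2·[GMY] are each linear in λ. Evaluating at λ=0 and λ=1:
  2·[NMR] = 5/6,   2·[GMY] = -4·λ − 1
So [NMR]:[GMY] = (5/6) / (-4·λ − 1). Setting this equal to -25/54:
  5/6 = -25/54·(-4·λ − 1)  ⇒  λ = 1/5
Then r = λ/(1−λ) = (1/5)/(4/5) = 1/4. Check: with r = 1/4, Y = (-2/5, 9/5) and [NMR]:[GMY] = -25/54 as required.

r = 1/4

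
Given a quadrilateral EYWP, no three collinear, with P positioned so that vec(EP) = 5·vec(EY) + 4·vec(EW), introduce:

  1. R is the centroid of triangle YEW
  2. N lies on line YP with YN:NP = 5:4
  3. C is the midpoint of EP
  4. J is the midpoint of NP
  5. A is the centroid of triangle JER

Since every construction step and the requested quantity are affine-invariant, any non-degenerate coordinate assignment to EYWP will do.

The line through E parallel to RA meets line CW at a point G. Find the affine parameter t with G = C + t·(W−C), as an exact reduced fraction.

t = -7/24

Assign E = (0, 0), Y = (1, 0), W = (0, 1), P = (5, 4) — the answer is frame-independent, so this choice is without loss of generality.
1. R is the centroid of triangle YEW ⇒ R = (1/3, 1/3)
2. N lies on line YP with YN:NP = 5:4 ⇒ N = (29/9, 20/9)
3. C is the midpoint of EP ⇒ C = (5/2, 2)
4. J is the midpoint of NP ⇒ J = (37/9, 28/9)
5. A is the centroid of triangle JER ⇒ A = (40/27, 31/27)
through E parallel to RA: direction (31/27, 22/27); meets CW at G = (155/48, 55/24)
G = C + t·(W−C) with t = -7/24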